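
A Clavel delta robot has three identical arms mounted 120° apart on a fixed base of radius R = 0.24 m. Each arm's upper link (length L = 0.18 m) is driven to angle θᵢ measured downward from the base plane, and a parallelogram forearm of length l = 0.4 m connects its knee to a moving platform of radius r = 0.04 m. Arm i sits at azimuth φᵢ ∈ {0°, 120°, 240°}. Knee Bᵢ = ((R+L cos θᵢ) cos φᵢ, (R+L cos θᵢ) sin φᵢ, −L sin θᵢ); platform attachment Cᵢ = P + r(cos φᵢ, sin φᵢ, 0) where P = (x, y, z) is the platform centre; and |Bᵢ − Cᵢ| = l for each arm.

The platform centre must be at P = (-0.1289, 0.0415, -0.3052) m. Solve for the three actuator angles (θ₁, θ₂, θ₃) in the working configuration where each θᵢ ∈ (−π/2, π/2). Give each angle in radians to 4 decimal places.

θ₁ = 1.3087, θ₂ = 0.1742, θ₃ = 0.6111

rotate P by −φ1: (-0.1289, 0.0415, -0.3052)
  A=0.3289, B=-0.3052, C=(l²−L²−A²−y'²−z²)/(2L)=-0.2096
  θ1 = atan2(B,A) + arccos(C/0.4487) = 1.3087
rotate P by −φ2: (0.1004, 0.0909, -0.3052)
  A cos θ + B sin θ = C:  0.0996·cos θ + -0.3052·sin θ = 0.0452
  γ=atan2(-0.3052,0.0996)=-1.2553;  ψ=arccos(0.1408)=1.4295;  θ2=γ+ψ≈0.1742
φ3=240.0° → target in arm frame (0.0285, -0.1324)
  A cos θ + B sin θ = C:  0.1715·cos θ + -0.3052·sin θ = -0.0347
  θ3 = atan2(B,A) + arccos(C/0.3501) = 0.6111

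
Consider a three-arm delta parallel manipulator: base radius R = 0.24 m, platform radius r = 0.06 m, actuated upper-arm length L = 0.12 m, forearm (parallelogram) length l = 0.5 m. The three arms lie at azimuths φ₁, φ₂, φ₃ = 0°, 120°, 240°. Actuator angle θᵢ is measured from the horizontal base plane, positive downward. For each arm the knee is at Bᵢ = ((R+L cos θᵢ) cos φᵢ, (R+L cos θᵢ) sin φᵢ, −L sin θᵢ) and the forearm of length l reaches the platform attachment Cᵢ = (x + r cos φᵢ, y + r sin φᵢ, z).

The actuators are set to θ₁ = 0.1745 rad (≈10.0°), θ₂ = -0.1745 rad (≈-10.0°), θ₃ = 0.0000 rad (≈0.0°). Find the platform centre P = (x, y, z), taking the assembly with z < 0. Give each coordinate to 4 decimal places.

centre 1 = (0.2982·cos0.0°, 0.2982·sin0.0°, -0.0208) = (0.2982, 0.0000, -0.0208)
φ2=120.0°: virtual centre (-0.1491, 0.2582, 0.0208), radius l
arm 3 at φ=240.0°: e+L cos θ3 = 0.3000;  centre 3 = (-0.1500, -0.2598, 0.0000)
eliminate P² terms by subtracting sphere 1 from 2 and 3
[-0.8945 0.5165 0.0833]·P = 0.0000;  [-0.8964 -0.5196 0.0417]·P = 0.0007
Cramer: x(z) = -0.0004+0.0699z;  y(z) = -0.0006-0.0403z
sphere 1 gives Az²+Bz+C=0 with A=1.0065, B=0.0000, C=-0.1604;  B²−4AC=0.6459;  roots -0.3992, 0.3992;  negative root z = -0.3992
x = -0.0283, y = 0.0155

(-0.0283, 0.0155, -0.3992)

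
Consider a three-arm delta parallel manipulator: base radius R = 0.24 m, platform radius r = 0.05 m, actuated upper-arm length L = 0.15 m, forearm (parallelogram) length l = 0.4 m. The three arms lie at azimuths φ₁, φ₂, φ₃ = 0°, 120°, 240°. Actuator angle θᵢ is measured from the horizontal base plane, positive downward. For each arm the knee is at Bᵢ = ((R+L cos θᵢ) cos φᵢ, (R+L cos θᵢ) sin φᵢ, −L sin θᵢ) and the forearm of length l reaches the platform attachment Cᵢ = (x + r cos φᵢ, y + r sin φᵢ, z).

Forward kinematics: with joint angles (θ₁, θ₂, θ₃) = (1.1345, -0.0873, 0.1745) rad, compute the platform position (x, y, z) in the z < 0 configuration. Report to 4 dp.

O1 = (0.2534·cos0.0°, 0.2534·sin0.0°, -0.1359) = (0.2534, 0.0000, -0.1359)
arm 2 at φ=120.0°: e+L cos θ2 = 0.3394;  O2 = (-0.1697, 0.2940, 0.0131)
arm 3 at φ=240.0°: e+L cos θ3 = 0.3377;  O3 = (-0.1689, -0.2925, -0.0260)
subtract pairs → two planes through P
linear system: -0.8462x+0.5879y = 0.0327−0.2981z; -0.8445x+-0.5850y = 0.0320−0.2198z
Cramer: x(z) = -0.0383+0.3062z;  y(z) = 0.0005-0.0663z
sphere 1 gives Az²+Bz+C=0 with A=1.0981, B=0.0932, C=-0.0564;  B²−4AC=0.2566;  roots -0.2731, 0.1882;  negative root z = -0.2731
x = -0.1219, y = 0.0186

(-0.1219, 0.0186, -0.2731)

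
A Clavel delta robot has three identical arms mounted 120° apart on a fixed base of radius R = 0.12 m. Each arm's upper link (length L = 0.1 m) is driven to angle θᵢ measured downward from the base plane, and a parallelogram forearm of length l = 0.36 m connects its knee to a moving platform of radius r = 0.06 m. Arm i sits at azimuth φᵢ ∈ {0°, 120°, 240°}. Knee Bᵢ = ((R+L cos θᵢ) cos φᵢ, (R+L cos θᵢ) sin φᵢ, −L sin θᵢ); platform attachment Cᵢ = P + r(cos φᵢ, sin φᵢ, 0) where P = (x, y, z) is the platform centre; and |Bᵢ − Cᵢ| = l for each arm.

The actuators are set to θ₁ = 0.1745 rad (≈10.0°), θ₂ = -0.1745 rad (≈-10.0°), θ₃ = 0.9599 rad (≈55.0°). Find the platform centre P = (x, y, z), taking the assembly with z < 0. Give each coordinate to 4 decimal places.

(0.0382, 0.1478, -0.3228)

S1 = (0.1585·cos0.0°, 0.1585·sin0.0°, -0.0174) = (0.1585, 0.0000, -0.0174)
S2 = (0.1585·cos120.0°, 0.1585·sin120.0°, 0.0174) = (-0.0792, 0.1372, 0.0174)
arm 3 at φ=240.0°: ρ3 = 0.1174;  S3 = (-0.0587, -0.1016, -0.0819)
|S₂|²−|S₁|² = 0.0000;  |S₃|²−|S₁|² = -0.0049
plane₁₂: -0.4754x+0.2745y+0.0694z = 0.0000
Cramer: x(z) = 0.0063-0.0988z;  y(z) = 0.0109-0.4241z
quadratic in z: (1.1896)z²+(0.0556)z+(-0.1060)=0, √Δ=0.7124 → z ∈ {-0.3228, 0.2761}; z = -0.3228 (taking z<0)
x = 0.0382, y = 0.1478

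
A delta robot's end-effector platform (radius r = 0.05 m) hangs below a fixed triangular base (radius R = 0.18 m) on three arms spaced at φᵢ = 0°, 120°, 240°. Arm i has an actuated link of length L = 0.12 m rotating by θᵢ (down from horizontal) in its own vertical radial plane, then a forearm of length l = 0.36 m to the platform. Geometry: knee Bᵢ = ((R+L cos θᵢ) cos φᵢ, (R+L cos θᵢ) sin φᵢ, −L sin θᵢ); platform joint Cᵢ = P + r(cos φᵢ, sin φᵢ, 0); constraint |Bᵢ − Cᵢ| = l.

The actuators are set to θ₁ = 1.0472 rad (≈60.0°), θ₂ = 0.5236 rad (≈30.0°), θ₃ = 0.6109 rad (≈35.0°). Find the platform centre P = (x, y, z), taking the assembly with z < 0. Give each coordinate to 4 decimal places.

(-0.0638, 0.0093, -0.3590)

S1 = (0.1900·cos0.0°, 0.1900·sin0.0°, -0.1039) = (0.1900, 0.0000, -0.1039)
S2 = (0.2339·cos120.0°, 0.2339·sin120.0°, -0.0600) = (-0.1170, 0.2026, -0.0600)
φ3=240.0°: virtual centre (-0.1141, -0.1977, -0.0688), radius l
eliminate P² terms by subtracting sphere 1 from 2 and 3
plane₁₂: -0.6139x+0.4052y+0.0878z = 0.0114
Cramer: x(z) = -0.0175+0.1291z;  y(z) = 0.0017-0.0212z
into |P−S₁|² = l²: 1.0171z² + 0.1542z + -0.0758 = 0;  Δ = 0.3320;  z = -0.3590 or 0.2074 → z<0 root = -0.3590
x = -0.0638, y = 0.0093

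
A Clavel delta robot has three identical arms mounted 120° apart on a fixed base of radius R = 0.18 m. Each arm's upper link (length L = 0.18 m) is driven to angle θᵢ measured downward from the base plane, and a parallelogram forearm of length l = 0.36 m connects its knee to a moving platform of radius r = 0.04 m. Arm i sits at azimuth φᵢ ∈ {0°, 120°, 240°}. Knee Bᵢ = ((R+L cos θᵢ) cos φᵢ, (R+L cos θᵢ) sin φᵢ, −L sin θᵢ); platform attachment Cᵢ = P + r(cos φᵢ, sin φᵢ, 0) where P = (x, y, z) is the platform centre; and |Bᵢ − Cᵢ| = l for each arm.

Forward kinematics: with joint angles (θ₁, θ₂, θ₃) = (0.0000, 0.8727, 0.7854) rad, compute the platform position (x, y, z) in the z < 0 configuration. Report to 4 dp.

(0.1026, -0.0116, -0.2867)

O1 = (0.3200·cos0.0°, 0.3200·sin0.0°, 0.0000) = (0.3200, 0.0000, 0.0000)
O2 = (0.2557·cos120.0°, 0.2557·sin120.0°, -0.1379) = (-0.1278, 0.2214, -0.1379)
arm 3 at φ=240.0°: (R−r)+L cos θ3 = 0.2673;  O3 = (-0.1336, -0.2315, -0.1273)
|O₂|²−|O₁|² = -0.0180;  |O₃|²−|O₁|² = -0.0148
plane₁₂: -0.8957x+0.4429y+-0.2758z = -0.0180
det = 0.8165;  x = 0.0182+-0.2945z,  y = -0.0038+0.0272z
sphere 1 gives Az²+Bz+C=0 with A=1.0874, B=0.1775, C=-0.0385;  B²−4AC=0.1990;  roots -0.2867, 0.1235;  negative root z = -0.2867
x = 0.1026, y = -0.0116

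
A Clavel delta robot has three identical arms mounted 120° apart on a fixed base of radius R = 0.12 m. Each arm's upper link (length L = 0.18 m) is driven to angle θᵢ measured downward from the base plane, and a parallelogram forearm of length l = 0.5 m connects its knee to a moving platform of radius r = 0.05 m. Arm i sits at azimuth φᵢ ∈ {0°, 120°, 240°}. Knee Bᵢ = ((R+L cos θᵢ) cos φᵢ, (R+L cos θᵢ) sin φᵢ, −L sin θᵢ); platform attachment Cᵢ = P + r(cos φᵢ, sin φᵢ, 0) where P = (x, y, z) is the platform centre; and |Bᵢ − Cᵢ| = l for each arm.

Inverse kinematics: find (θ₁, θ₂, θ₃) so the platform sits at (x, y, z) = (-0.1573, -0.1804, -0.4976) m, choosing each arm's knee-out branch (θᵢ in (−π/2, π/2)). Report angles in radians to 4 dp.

φ1=0.0° → target in arm frame (-0.1573, -0.1804)
  e−x'=0.2273;  (l²−L²−(e−x')²−y'²−z²)/2L = -0.3173
  θ1 = atan2(B,A) + arccos(C/0.5471) = 1.0472
φ2=120.0° → target in arm frame (-0.0776, 0.2264)
  A cos θ + B sin θ = C:  0.1476·cos θ + -0.4976·sin θ = -0.2863
  γ=atan2(-0.4976,0.1476)=-1.2825;  ψ=arccos(-0.5515)=2.1550;  θ2=γ+ψ≈0.8725
arm 3 (φ=240.0°): x'=0.2349, y'=-0.0460
  A=-0.1649, B=-0.4976, C=(l²−L²−A²−y'²−z²)/(2L)=-0.1647
  √(A²+B²)=0.5242;  θ3 = -1.8908+1.8905 ≈ -0.0003

θ₁ = 1.0472, θ₂ = 0.8725, θ₃ = -0.0003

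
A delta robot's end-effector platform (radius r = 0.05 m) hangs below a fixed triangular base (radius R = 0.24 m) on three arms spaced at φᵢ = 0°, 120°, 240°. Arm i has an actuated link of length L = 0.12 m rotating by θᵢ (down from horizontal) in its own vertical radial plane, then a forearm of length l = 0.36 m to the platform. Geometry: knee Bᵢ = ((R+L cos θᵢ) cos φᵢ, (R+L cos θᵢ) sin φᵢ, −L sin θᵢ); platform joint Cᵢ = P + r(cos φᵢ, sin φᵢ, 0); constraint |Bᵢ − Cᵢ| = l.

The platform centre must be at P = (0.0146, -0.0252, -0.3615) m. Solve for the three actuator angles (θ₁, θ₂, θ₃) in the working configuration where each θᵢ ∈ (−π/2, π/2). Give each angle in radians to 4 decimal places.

θ₁ = 0.9594, θ₂ = 1.2212, θ₃ = 0.9599

arm 1 (φ=0.0°): x'=0.0146, y'=-0.0252
  A=0.1754, B=-0.3615, C=(l²−L²−A²−y'²−z²)/(2L)=-0.1953
  γ=atan2(-0.3615,0.1754)=-1.1191;  ψ=arccos(-0.4862)=2.0785;  θ1=γ+ψ≈0.9594
rotate P by −φ2: (-0.0291, 0.0000, -0.3615)
  e−x'=0.2191;  (l²−L²−(e−x')²−y'²−z²)/2L = -0.2646
  θ2 = atan2(B,A) + arccos(C/0.4227) = 1.2212
φ3=240.0° → target in arm frame (0.0145, 0.0252)
  e−x'=0.1755;  (l²−L²−(e−x')²−y'²−z²)/2L = -0.1955
  θ3 = atan2(B,A) + arccos(C/0.4018) = 0.9599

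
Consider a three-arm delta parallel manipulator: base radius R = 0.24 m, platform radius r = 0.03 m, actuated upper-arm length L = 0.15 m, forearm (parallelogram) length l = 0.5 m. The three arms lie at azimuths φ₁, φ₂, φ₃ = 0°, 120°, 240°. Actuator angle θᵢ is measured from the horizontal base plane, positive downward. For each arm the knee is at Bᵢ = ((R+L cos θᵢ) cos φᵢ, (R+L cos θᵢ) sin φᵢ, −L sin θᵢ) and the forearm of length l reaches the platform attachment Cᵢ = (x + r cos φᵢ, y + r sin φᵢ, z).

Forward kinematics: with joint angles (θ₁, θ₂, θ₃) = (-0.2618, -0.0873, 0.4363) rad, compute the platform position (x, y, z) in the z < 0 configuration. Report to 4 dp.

(0.0435, 0.0488, -0.3493)

O1 = (0.3549·cos0.0°, 0.3549·sin0.0°, 0.0388) = (0.3549, 0.0000, 0.0388)
φ2=120.0°: virtual centre (-0.1797, 0.3113, 0.0131), radius l
φ3=240.0°: virtual centre (-0.1730, -0.2996, -0.0634), radius l
eliminate P² terms by subtracting sphere 1 from 2 and 3
linear system: -1.0692x+0.6225y = 0.0019−-0.0515z; -1.0557x+-0.5992y = -0.0038−-0.2044z
Cramer: x(z) = 0.0009-0.1218z;  y(z) = 0.0046-0.1265z
sphere 1 gives Az²+Bz+C=0 with A=1.0308, B=0.0074, C=-0.1232;  B²−4AC=0.5080;  roots -0.3493, 0.3421;  negative root z = -0.3493
x = 0.0435, y = 0.0488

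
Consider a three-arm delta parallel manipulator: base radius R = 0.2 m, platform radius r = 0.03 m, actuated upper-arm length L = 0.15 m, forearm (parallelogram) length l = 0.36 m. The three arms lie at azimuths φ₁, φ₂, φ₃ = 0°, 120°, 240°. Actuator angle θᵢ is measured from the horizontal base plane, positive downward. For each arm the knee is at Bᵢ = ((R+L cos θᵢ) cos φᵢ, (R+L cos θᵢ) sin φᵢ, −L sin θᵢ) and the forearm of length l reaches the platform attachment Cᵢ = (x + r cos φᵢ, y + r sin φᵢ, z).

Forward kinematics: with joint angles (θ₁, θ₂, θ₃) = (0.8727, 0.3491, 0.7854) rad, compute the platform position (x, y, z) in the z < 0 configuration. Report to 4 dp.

arm 1 at φ=0.0°: (R−r)+L cos θ1 = 0.2664;  centre 1 = (0.2664, 0.0000, -0.1149)
φ2=120.0°: virtual centre (-0.1555, 0.2693, -0.0513), radius l
arm 3 at φ=240.0°: (R−r)+L cos θ3 = 0.2761;  centre 3 = (-0.1380, -0.2391, -0.1061)
|centre ₂|²−|centre ₁|² = 0.0151;  |centre ₃|²−|centre ₁|² = 0.0033
plane₁₂: -0.8438x+0.5386y+0.1272z = 0.0151
Cramer: x(z) = -0.0107+0.0838z;  y(z) = 0.0113-0.1048z
sphere 1 gives Az²+Bz+C=0 with A=1.0180, B=0.1810, C=-0.0395;  B²−4AC=0.1934;  roots -0.3049, 0.1271;  negative root z = -0.3049
x = -0.0363, y = 0.0433

(-0.0363, 0.0433, -0.3049)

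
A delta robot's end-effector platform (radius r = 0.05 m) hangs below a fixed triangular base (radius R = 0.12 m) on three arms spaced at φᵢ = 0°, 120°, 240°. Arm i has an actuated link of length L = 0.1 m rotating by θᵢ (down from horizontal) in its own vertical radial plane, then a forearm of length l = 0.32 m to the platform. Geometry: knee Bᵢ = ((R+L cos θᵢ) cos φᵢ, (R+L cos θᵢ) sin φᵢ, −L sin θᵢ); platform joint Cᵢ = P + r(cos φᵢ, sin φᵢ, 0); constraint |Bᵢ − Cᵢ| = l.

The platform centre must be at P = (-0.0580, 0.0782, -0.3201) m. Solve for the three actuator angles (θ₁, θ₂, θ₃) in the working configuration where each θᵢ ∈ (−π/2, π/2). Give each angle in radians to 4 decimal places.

φ1=0.0° → target in arm frame (-0.0580, 0.0782)
  A=0.1280, B=-0.3201, C=(l²−L²−A²−y'²−z²)/(2L)=-0.1628
  γ=atan2(-0.3201,0.1280)=-1.1904;  ψ=arccos(-0.4723)=2.0627;  θ1=γ+ψ≈0.8723
arm 2 (φ=120.0°): x'=0.0967, y'=0.0111
  A cos θ + B sin θ = C:  -0.0267·cos θ + -0.3201·sin θ = -0.0545
  γ=atan2(-0.3201,-0.0267)=-1.6541;  ψ=arccos(-0.1697)=1.7413;  θ2=γ+ψ≈0.0872
arm 3 (φ=240.0°): x'=-0.0387, y'=-0.0893
  e−x'=0.1087;  (l²−L²−(e−x')²−y'²−z²)/2L = -0.1493
  θ3 = atan2(B,A) + arccos(C/0.3381) = 0.7849

θ₁ = 0.8723, θ₂ = 0.0872, θ₃ = 0.7849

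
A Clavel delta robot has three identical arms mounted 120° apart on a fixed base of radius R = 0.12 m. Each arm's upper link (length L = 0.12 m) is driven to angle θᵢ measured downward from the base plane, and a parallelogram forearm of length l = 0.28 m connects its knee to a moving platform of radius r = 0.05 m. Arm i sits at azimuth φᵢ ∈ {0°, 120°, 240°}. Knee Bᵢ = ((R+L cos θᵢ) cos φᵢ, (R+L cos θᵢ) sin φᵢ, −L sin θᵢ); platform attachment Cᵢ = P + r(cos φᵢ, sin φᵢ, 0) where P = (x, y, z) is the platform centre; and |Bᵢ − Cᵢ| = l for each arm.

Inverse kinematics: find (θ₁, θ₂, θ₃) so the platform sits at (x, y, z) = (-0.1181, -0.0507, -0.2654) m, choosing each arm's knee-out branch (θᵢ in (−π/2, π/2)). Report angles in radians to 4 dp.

θ₁ = 1.2213, θ₂ = 0.6106, θ₃ = 0.0874

φ1=0.0° → target in arm frame (-0.1181, -0.0507)
  e−x'=0.1881;  (l²−L²−(e−x')²−y'²−z²)/2L = -0.1850
  γ=atan2(-0.2654,0.1881)=-0.9542;  ψ=arccos(-0.5686)=2.1756;  θ1=γ+ψ≈1.2213
φ2=120.0° → target in arm frame (0.0151, 0.1276)
  A=0.0549, B=-0.2654, C=(l²−L²−A²−y'²−z²)/(2L)=-0.1072
  √(A²+B²)=0.2710;  θ2 = -1.3670+1.9776 ≈ 0.6106
φ3=240.0° → target in arm frame (0.1030, -0.0769)
  A cos θ + B sin θ = C:  -0.0330·cos θ + -0.2654·sin θ = -0.0560
  γ=atan2(-0.2654,-0.0330)=-1.6943;  ψ=arccos(-0.2094)=1.7818;  θ3=γ+ψ≈0.0874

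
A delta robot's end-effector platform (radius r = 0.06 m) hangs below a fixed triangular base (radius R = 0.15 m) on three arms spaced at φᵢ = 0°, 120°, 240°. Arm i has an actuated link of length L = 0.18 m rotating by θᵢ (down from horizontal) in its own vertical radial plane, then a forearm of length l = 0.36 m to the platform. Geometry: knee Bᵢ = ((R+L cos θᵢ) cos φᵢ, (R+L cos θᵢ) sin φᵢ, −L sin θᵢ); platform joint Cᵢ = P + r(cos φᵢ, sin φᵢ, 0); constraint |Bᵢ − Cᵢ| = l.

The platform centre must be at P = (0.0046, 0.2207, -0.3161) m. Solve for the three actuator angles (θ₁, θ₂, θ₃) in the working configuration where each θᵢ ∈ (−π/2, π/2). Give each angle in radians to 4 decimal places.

θ₁ = 0.7853, θ₂ = -0.0870, θ₃ = 1.3964

φ1=0.0° → target in arm frame (0.0046, 0.2207)
  A cos θ + B sin θ = C:  0.0854·cos θ + -0.3161·sin θ = -0.1631
  γ=atan2(-0.3161,0.0854)=-1.3069;  ψ=arccos(-0.4982)=2.0923;  θ1=γ+ψ≈0.7853
rotate P by −φ2: (0.1888, -0.1143, -0.3161)
  e−x'=-0.0988;  (l²−L²−(e−x')²−y'²−z²)/2L = -0.0710
  θ2 = atan2(B,A) + arccos(C/0.3312) = -0.0870
φ3=240.0° → target in arm frame (-0.1934, -0.1064)
  A cos θ + B sin θ = C:  0.2834·cos θ + -0.3161·sin θ = -0.2621
  √(A²+B²)=0.4246;  θ3 = -0.8398+2.2362 ≈ 1.3964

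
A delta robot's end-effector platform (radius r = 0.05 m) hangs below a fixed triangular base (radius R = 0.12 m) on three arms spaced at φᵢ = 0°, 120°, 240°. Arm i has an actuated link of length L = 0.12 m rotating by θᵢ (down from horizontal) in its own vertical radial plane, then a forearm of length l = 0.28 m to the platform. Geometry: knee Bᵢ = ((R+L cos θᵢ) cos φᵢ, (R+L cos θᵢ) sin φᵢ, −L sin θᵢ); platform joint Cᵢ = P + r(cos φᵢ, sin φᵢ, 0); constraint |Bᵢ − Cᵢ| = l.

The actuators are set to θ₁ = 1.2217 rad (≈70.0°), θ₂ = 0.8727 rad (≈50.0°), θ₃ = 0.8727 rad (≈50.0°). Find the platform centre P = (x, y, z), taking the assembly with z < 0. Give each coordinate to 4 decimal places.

O1 = (0.1110·cos0.0°, 0.1110·sin0.0°, -0.1128) = (0.1110, 0.0000, -0.1128)
arm 2 at φ=120.0°: (R−r)+L cos θ2 = 0.1471;  O2 = (-0.0736, 0.1274, -0.0919)
arm 3 at φ=240.0°: (R−r)+L cos θ3 = 0.1471;  O3 = (-0.0736, -0.1274, -0.0919)
eliminate P² terms by subtracting sphere 1 from 2 and 3
plane₁₂: -0.3692x+0.2548y+0.0417z = 0.0051
Cramer: x(z) = -0.0137+0.1129z;  y(z) = 0.0000-0.0000z
sphere 1 gives Az²+Bz+C=0 with A=1.0127, B=0.1974, C=-0.0501;  B²−4AC=0.2420;  roots -0.3403, 0.1454;  negative root z = -0.3403
x = -0.0521, y = 0.0000

(-0.0521, 0.0000, -0.3403)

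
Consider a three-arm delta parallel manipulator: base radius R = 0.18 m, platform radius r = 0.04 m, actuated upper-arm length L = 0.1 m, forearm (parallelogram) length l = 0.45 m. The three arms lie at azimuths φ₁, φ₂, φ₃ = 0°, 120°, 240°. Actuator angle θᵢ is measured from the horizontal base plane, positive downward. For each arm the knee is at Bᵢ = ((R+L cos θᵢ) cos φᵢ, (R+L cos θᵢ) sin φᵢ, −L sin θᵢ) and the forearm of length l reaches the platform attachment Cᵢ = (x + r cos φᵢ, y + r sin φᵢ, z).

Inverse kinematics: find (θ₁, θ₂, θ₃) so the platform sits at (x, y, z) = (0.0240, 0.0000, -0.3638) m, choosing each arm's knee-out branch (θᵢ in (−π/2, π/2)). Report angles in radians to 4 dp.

arm 1 (φ=0.0°): x'=0.0240, y'=0.0000
  A=0.1160, B=-0.3638, C=(l²−L²−A²−y'²−z²)/(2L)=0.2335
  θ1 = atan2(B,A) + arccos(C/0.3818) = -0.3492
rotate P by −φ2: (-0.0120, -0.0208, -0.3638)
  e−x'=0.1520;  (l²−L²−(e−x')²−y'²−z²)/2L = 0.1831
  γ=atan2(-0.3638,0.1520)=-1.1750;  ψ=arccos(0.4643)=1.0879;  θ2=γ+ψ≈-0.0871
φ3=240.0° → target in arm frame (-0.0120, 0.0208)
  A=0.1520, B=-0.3638, C=(l²−L²−A²−y'²−z²)/(2L)=0.1831
  √(A²+B²)=0.3943;  θ3 = -1.1750+1.0879 ≈ -0.0871

θ₁ = -0.3492, θ₂ = -0.0871, θ₃ = -0.0871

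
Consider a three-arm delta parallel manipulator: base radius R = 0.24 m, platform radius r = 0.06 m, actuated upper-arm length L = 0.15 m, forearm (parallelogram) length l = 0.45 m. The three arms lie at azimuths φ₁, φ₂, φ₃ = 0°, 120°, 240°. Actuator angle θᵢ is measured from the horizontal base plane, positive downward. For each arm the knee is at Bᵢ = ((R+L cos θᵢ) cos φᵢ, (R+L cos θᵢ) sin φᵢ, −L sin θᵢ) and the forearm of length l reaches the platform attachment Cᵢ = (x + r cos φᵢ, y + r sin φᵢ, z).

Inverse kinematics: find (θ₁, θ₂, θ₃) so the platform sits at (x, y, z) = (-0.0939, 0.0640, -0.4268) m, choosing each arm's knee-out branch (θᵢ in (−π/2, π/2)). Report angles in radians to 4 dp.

φ1=0.0° → target in arm frame (-0.0939, 0.0640)
  e−x'=0.2739;  (l²−L²−(e−x')²−y'²−z²)/2L = -0.2709
  θ1 = atan2(B,A) + arccos(C/0.5071) = 1.1341
arm 2 (φ=120.0°): x'=0.1024, y'=0.0493
  A cos θ + B sin θ = C:  0.0776·cos θ + -0.4268·sin θ = -0.0354
  θ2 = atan2(B,A) + arccos(C/0.4338) = 0.2616
φ3=240.0° → target in arm frame (-0.0085, -0.1133)
  A cos θ + B sin θ = C:  0.1885·cos θ + -0.4268·sin θ = -0.1684
  γ=atan2(-0.4268,0.1885)=-1.1549;  ψ=arccos(-0.3610)=1.9401;  θ3=γ+ψ≈0.7851

θ₁ = 1.1341, θ₂ = 0.2616, θ₃ = 0.7851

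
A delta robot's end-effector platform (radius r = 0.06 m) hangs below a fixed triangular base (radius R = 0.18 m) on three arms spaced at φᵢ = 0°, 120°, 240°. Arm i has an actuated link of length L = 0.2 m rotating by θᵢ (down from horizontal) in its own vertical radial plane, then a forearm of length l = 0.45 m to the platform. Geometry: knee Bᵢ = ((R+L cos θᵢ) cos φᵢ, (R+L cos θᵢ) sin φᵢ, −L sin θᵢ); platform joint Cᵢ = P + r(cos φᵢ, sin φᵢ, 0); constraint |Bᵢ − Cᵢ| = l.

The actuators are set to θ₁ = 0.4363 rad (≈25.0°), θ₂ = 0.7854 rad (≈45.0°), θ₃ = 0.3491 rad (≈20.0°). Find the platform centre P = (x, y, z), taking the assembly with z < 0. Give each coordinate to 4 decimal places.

(0.0279, -0.0768, -0.4336)

φ1=0.0°: virtual centre (0.3013, 0.0000, -0.0845), radius l
arm 2 at φ=120.0°: e+L cos θ2 = 0.2614;  S2 = (-0.1307, 0.2264, -0.1414)
S3 = (0.3079·cos240.0°, 0.3079·sin240.0°, -0.0684) = (-0.1540, -0.2667, -0.0684)
subtract pairs → two planes through P
plane₁₂: -0.8639x+0.4528y+-0.1138z = -0.0096
Cramer: x(z) = 0.0050-0.0528z;  y(z) = -0.0116+0.1506z
quadratic in z: (1.0255)z²+(0.1969)z+(-0.1075)=0, √Δ=0.6925 → z ∈ {-0.4336, 0.2417}; z = -0.4336 (taking z<0)
x = 0.0279, y = -0.0768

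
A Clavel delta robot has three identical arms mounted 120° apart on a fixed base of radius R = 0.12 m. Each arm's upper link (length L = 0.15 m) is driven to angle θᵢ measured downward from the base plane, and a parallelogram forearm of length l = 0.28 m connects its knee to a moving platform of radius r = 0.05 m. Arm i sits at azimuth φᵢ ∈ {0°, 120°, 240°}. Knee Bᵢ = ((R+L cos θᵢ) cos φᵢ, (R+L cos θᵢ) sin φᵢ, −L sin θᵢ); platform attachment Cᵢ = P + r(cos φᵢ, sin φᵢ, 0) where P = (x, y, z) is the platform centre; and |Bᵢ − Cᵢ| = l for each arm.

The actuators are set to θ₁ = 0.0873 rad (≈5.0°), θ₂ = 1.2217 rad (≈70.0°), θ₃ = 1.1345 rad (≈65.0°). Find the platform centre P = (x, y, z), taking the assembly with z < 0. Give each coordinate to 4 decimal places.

arm 1 at φ=0.0°: (R−r)+L cos θ1 = 0.2194;  O1 = (0.2194, 0.0000, -0.0131)
arm 2 at φ=120.0°: (R−r)+L cos θ2 = 0.1213;  O2 = (-0.0607, 0.1051, -0.1410)
φ3=240.0°: virtual centre (-0.0667, -0.1155, -0.1359), radius l
|O₂|²−|O₁|² = -0.0137;  |O₃|²−|O₁|² = -0.0120
plane₁₂: -0.5602x+0.2101y+-0.2557z = -0.0137
det = 0.2497;  x = 0.0229+-0.4435z,  y = -0.0045+0.0348z
quadratic in z: (1.1979)z²+(0.2002)z+(-0.0396)=0, √Δ=0.4792 → z ∈ {-0.2836, 0.1165}; z = -0.2836 (taking z<0)
x = 0.1486, y = -0.0143

(0.1486, -0.0143, -0.2836)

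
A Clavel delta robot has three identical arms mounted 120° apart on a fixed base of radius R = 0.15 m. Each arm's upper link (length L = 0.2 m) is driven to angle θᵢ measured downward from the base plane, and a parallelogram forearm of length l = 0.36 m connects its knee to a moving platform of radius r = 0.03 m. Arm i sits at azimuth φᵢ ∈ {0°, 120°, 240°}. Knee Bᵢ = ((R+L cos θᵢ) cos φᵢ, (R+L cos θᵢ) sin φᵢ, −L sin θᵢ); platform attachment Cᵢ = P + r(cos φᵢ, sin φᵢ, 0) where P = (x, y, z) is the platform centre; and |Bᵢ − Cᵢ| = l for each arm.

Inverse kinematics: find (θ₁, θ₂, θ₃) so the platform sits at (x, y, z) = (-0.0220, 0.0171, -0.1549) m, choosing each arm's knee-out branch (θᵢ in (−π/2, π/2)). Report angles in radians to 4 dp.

θ₁ = 0.1749, θ₂ = -0.3497, θ₃ = 0.0001

rotate P by −φ1: (-0.0220, 0.0171, -0.1549)
  A=0.1420, B=-0.1549, C=(l²−L²−A²−y'²−z²)/(2L)=0.1129
  θ1 = atan2(B,A) + arccos(C/0.2101) = 0.1749
φ2=120.0° → target in arm frame (0.0258, 0.0105)
  A=0.0942, B=-0.1549, C=(l²−L²−A²−y'²−z²)/(2L)=0.1416
  γ=atan2(-0.1549,0.0942)=-1.0245;  ψ=arccos(0.7808)=0.6748;  θ2=γ+ψ≈-0.3497
rotate P by −φ3: (-0.0038, -0.0276, -0.1549)
  e−x'=0.1238;  (l²−L²−(e−x')²−y'²−z²)/2L = 0.1238
  γ=atan2(-0.1549,0.1238)=-0.8965;  ψ=arccos(0.6243)=0.8966;  θ3=γ+ψ≈0.0001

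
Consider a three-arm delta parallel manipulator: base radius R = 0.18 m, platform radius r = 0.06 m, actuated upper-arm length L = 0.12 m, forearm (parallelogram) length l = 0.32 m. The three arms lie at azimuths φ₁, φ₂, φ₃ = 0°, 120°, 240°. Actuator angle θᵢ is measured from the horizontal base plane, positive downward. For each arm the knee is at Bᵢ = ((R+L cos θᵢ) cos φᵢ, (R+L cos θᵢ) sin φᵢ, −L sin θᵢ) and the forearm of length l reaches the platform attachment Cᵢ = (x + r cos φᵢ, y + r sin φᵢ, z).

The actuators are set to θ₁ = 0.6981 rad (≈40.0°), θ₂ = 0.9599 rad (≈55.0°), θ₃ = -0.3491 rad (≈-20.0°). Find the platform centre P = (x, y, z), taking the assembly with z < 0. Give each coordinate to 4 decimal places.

arm 1 at φ=0.0°: (R−r)+L cos θ1 = 0.2119;  centre 1 = (0.2119, 0.0000, -0.0771)
arm 2 at φ=120.0°: (R−r)+L cos θ2 = 0.1888;  centre 2 = (-0.0944, 0.1635, -0.0983)
centre 3 = (0.2328·cos240.0°, 0.2328·sin240.0°, 0.0410) = (-0.1164, -0.2016, 0.0410)
subtract pairs → two planes through P
plane₁₂: -0.6127x+0.3271y+-0.0423z = -0.0055
Cramer: x(z) = 0.0013+0.1305z;  y(z) = -0.0145+0.3738z
quadratic in z: (1.1567)z²+(0.0885)z+(-0.0519)=0, √Δ=0.4978 → z ∈ {-0.2534, 0.1770}; z = -0.2534 (taking z<0)
x = -0.0318, y = -0.1092

(-0.0318, -0.1092, -0.2534)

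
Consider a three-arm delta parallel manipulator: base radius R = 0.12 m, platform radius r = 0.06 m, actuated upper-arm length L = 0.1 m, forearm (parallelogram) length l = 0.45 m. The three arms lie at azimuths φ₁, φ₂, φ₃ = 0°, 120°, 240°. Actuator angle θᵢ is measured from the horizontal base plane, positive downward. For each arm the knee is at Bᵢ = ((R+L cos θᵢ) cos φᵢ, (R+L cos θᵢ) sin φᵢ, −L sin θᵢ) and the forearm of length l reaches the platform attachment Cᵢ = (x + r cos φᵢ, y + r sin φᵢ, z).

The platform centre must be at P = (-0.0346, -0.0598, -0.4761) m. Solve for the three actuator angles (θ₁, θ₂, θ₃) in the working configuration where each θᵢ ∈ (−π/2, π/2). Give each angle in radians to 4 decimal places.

θ₁ = 0.6979, θ₂ = 0.6976, θ₃ = 0.3488

φ1=0.0° → target in arm frame (-0.0346, -0.0598)
  A cos θ + B sin θ = C:  0.0946·cos θ + -0.4761·sin θ = -0.2335
  θ1 = atan2(B,A) + arccos(C/0.4854) = 0.6979
arm 2 (φ=120.0°): x'=-0.0345, y'=0.0599
  A=0.0945, B=-0.4761, C=(l²−L²−A²−y'²−z²)/(2L)=-0.2334
  θ2 = atan2(B,A) + arccos(C/0.4854) = 0.6976
arm 3 (φ=240.0°): x'=0.0691, y'=-0.0001
  A=-0.0091, B=-0.4761, C=(l²−L²−A²−y'²−z²)/(2L)=-0.1713
  γ=atan2(-0.4761,-0.0091)=-1.5899;  ψ=arccos(-0.3597)=1.9387;  θ3=γ+ψ≈0.3488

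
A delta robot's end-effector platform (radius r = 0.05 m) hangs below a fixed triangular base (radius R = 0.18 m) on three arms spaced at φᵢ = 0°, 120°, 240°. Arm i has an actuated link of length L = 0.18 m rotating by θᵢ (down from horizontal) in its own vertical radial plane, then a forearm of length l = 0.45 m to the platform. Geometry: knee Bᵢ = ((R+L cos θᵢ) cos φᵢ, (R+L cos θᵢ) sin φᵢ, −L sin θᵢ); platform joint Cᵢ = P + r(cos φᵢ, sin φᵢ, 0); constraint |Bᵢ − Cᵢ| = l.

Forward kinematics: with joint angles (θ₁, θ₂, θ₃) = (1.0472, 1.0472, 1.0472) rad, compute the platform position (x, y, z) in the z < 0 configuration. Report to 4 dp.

arm 1 at φ=0.0°: (R−r)+L cos θ1 = 0.2200;  S1 = (0.2200, 0.0000, -0.1559)
φ2=120.0°: virtual centre (-0.1100, 0.1905, -0.1559), radius l
arm 3 at φ=240.0°: (R−r)+L cos θ3 = 0.2200;  S3 = (-0.1100, -0.1905, -0.1559)
eliminate P² terms by subtracting sphere 1 from 2 and 3
linear system: -0.6600x+0.3811y = 0.0000−0.0000z; -0.6600x+-0.3811y = 0.0000−0.0000z
Cramer: x(z) = 0.0000+0.0000z;  y(z) = 0.0000+0.0000z
quadratic in z: (1.0000)z²+(0.3118)z+(-0.1298)=0, √Δ=0.7851 → z ∈ {-0.5484, 0.2367}; z = -0.5484 (taking z<0)
x = 0.0000, y = 0.0000

(0.0000, 0.0000, -0.5484)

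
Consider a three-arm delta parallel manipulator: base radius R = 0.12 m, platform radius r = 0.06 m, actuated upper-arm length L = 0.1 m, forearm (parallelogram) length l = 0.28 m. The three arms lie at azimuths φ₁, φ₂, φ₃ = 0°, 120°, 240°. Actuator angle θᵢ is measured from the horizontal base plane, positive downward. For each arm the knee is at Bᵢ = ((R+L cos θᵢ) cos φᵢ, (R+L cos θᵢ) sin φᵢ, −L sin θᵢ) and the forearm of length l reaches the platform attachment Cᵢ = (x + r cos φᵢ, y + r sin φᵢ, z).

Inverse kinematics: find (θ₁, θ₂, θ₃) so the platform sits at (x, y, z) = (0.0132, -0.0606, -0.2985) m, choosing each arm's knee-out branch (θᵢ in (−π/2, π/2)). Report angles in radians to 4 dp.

φ1=0.0° → target in arm frame (0.0132, -0.0606)
  A=0.0468, B=-0.2985, C=(l²−L²−A²−y'²−z²)/(2L)=-0.1328
  θ1 = atan2(B,A) + arccos(C/0.3021) = 0.6107
rotate P by −φ2: (-0.0591, 0.0189, -0.2985)
  e−x'=0.1191;  (l²−L²−(e−x')²−y'²−z²)/2L = -0.1762
  √(A²+B²)=0.3214;  θ2 = -1.1912+2.1511 ≈ 0.9598
rotate P by −φ3: (0.0459, 0.0417, -0.2985)
  A=0.0141, B=-0.2985, C=(l²−L²−A²−y'²−z²)/(2L)=-0.1132
  √(A²+B²)=0.2988;  θ3 = -1.5235+1.9594 ≈ 0.4358

θ₁ = 0.6107, θ₂ = 0.9598, θ₃ = 0.4358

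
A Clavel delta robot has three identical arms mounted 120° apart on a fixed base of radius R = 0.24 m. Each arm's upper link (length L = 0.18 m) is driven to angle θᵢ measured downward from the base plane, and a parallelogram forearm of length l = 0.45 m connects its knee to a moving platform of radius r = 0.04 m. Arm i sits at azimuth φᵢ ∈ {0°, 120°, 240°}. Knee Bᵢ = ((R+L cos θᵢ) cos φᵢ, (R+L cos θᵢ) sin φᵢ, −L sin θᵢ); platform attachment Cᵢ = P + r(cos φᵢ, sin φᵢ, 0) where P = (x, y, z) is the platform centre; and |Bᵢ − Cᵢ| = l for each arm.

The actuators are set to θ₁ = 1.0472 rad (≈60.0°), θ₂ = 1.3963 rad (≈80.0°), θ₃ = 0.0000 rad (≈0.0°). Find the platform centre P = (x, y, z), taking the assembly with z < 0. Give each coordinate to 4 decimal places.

S1 = (0.2900·cos0.0°, 0.2900·sin0.0°, -0.1559) = (0.2900, 0.0000, -0.1559)
arm 2 at φ=120.0°: (R−r)+L cos θ2 = 0.2313;  S2 = (-0.1156, 0.2003, -0.1773)
arm 3 at φ=240.0°: (R−r)+L cos θ3 = 0.3800;  S3 = (-0.1900, -0.3291, 0.0000)
eliminate P² terms by subtracting sphere 1 from 2 and 3
[-0.8112 0.4005 -0.0428]·P = -0.0235;  [-0.9600 -0.6582 0.3118]·P = 0.0360
det = 0.9185;  x = 0.0011+0.1053z,  y = -0.0564+0.3201z
quadratic in z: (1.1135)z²+(0.2148)z+(-0.0916)=0, √Δ=0.6739 → z ∈ {-0.3990, 0.2061}; z = -0.3990 (taking z<0)
x = -0.0409, y = -0.1841

(-0.0409, -0.1841, -0.3990)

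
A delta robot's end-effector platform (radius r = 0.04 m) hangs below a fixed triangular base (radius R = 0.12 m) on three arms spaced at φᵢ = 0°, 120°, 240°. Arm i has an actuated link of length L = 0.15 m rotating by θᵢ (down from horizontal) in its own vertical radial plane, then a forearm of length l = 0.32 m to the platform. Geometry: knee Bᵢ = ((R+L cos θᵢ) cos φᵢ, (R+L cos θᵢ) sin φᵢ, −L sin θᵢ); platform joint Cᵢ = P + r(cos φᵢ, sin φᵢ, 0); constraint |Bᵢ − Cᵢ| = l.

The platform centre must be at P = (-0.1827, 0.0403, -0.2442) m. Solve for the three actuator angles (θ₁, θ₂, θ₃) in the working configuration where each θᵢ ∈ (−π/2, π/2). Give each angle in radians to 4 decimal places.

θ₁ = 1.3090, θ₂ = -0.1746, θ₃ = 0.2614

arm 1 (φ=0.0°): x'=-0.1827, y'=0.0403
  e−x'=0.2627;  (l²−L²−(e−x')²−y'²−z²)/2L = -0.1679
  γ=atan2(-0.2442,0.2627)=-0.7489;  ψ=arccos(-0.4681)=2.0579;  θ1=γ+ψ≈1.3090
φ2=120.0° → target in arm frame (0.1263, 0.1381)
  A cos θ + B sin θ = C:  -0.0463·cos θ + -0.2442·sin θ = -0.0031
  √(A²+B²)=0.2485;  θ2 = -1.7580+1.5834 ≈ -0.1746
arm 3 (φ=240.0°): x'=0.0564, y'=-0.1784
  A cos θ + B sin θ = C:  0.0236·cos θ + -0.2442·sin θ = -0.0404
  γ=atan2(-0.2442,0.0236)=-1.4747;  ψ=arccos(-0.1645)=1.7360;  θ3=γ+ψ≈0.2614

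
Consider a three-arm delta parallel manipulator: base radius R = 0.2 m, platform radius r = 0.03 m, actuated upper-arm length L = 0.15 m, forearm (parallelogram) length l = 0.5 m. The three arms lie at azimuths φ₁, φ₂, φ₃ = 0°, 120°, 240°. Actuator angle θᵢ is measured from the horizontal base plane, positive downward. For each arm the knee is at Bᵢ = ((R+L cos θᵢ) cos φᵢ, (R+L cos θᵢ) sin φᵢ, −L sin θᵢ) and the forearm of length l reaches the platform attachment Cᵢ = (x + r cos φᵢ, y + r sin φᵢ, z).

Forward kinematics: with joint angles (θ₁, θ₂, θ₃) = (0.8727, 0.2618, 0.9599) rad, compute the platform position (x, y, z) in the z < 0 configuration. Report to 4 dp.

(-0.0427, 0.1017, -0.4945)

arm 1 at φ=0.0°: e+L cos θ1 = 0.2664;  O1 = (0.2664, 0.0000, -0.1149)
φ2=120.0°: virtual centre (-0.1574, 0.2727, -0.0388), radius l
φ3=240.0°: virtual centre (-0.1280, -0.2217, -0.1229), radius l
subtract pairs → two planes through P
[-0.8477 0.5454 0.1522]·P = 0.0165;  [-0.7889 -0.4435 -0.0159]·P = -0.0035
Cramer: x(z) = -0.0067+0.0729z;  y(z) = 0.0198-0.1656z
into |P−O₁|² = l²: 1.0328z² + 0.1834z + -0.1618 = 0;  Δ = 0.7021;  z = -0.4945 or 0.3169 → z<0 root = -0.4945
x = -0.0427, y = 0.1017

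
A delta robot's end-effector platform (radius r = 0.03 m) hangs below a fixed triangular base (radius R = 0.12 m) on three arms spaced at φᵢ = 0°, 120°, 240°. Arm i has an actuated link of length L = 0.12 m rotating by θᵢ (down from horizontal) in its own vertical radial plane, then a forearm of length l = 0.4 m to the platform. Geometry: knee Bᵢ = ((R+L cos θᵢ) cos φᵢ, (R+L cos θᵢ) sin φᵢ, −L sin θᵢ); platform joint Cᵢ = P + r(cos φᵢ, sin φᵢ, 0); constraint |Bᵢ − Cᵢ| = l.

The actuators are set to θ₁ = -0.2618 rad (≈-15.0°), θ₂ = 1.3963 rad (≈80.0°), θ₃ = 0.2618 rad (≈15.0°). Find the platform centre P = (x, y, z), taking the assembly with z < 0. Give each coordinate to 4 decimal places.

(0.1614, -0.1643, -0.3309)

φ1=0.0°: virtual centre (0.2059, 0.0000, 0.0311), radius l
O2 = (0.1108·cos120.0°, 0.1108·sin120.0°, -0.1182) = (-0.0554, 0.0960, -0.1182)
O3 = (0.2059·cos240.0°, 0.2059·sin240.0°, -0.0311) = (-0.1030, -0.1783, -0.0311)
eliminate P² terms by subtracting sphere 1 from 2 and 3
linear system: -0.5227x+0.1920y = -0.0171−-0.2985z; -0.6177x+-0.3566y = 0.0000−-0.1242z
Cramer: x(z) = 0.0200-0.4272z;  y(z) = -0.0347+0.3916z
quadratic in z: (1.3359)z²+(0.0696)z+(-0.1233)=0, √Δ=0.8146 → z ∈ {-0.3309, 0.2788}; z = -0.3309 (taking z<0)
x = 0.1614, y = -0.1643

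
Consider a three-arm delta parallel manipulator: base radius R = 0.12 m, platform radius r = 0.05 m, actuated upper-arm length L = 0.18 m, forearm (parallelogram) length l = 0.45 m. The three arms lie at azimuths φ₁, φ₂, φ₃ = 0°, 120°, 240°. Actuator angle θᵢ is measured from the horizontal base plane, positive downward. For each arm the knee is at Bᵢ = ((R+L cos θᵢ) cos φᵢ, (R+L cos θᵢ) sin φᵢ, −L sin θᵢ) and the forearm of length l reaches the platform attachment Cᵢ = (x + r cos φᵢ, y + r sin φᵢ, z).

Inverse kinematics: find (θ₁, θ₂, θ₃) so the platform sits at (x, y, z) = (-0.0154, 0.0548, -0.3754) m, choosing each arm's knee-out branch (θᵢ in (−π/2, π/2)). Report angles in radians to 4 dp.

rotate P by −φ1: (-0.0154, 0.0548, -0.3754)
  e−x'=0.0854;  (l²−L²−(e−x')²−y'²−z²)/2L = 0.0524
  √(A²+B²)=0.3850;  θ1 = -1.3471+1.4342 ≈ 0.0870
arm 2 (φ=120.0°): x'=0.0552, y'=-0.0141
  e−x'=0.0148;  (l²−L²−(e−x')²−y'²−z²)/2L = 0.0799
  √(A²+B²)=0.3757;  θ2 = -1.5313+1.3565 ≈ -0.1747
arm 3 (φ=240.0°): x'=-0.0398, y'=-0.0407
  A cos θ + B sin θ = C:  0.1098·cos θ + -0.3754·sin θ = 0.0430
  √(A²+B²)=0.3911;  θ3 = -1.2863+1.4607 ≈ 0.1744

θ₁ = 0.0870, θ₂ = -0.1747, θ₃ = 0.1744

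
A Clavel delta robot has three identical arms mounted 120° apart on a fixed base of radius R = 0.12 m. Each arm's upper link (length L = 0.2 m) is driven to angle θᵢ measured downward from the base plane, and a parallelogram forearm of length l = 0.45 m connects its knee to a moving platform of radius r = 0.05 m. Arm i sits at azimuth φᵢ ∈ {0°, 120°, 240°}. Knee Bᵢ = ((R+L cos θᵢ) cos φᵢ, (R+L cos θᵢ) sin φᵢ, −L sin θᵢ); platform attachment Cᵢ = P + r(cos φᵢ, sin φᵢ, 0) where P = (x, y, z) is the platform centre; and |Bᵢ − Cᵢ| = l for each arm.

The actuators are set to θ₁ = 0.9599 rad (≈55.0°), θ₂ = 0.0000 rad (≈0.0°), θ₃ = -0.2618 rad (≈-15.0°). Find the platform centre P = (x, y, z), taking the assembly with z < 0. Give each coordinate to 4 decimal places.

(-0.2248, -0.0394, -0.3461)

O1 = (0.1847·cos0.0°, 0.1847·sin0.0°, -0.1638) = (0.1847, 0.0000, -0.1638)
φ2=120.0°: virtual centre (-0.1350, 0.2338, 0.0000), radius l
O3 = (0.2632·cos240.0°, 0.2632·sin240.0°, 0.0518) = (-0.1316, -0.2279, 0.0518)
|O₂|²−|O₁|² = 0.0119;  |O₃|²−|O₁|² = 0.0110
[-0.6394 0.4677 0.3277]·P = 0.0119;  [-0.6326 -0.4559 0.4312]·P = 0.0110
Cramer: x(z) = -0.0180+0.5976z;  y(z) = 0.0009+0.1165z
sphere 1 gives Az²+Bz+C=0 with A=1.3707, B=0.0855, C=-0.1346;  B²−4AC=0.7451;  roots -0.3461, 0.2837;  negative root z = -0.3461
x = -0.2248, y = -0.0394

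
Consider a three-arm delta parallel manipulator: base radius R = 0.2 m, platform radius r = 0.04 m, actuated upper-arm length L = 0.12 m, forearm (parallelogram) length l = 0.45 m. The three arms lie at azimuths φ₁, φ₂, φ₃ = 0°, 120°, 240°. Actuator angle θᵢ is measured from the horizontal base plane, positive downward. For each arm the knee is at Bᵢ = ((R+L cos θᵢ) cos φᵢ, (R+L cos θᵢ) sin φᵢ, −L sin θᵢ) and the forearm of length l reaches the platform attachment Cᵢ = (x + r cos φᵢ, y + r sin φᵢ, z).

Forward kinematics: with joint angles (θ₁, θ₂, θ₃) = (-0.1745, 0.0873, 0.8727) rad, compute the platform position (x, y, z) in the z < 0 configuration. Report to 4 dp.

O1 = (0.2782·cos0.0°, 0.2782·sin0.0°, 0.0208) = (0.2782, 0.0000, 0.0208)
O2 = (0.2795·cos120.0°, 0.2795·sin120.0°, -0.0105) = (-0.1398, 0.2421, -0.0105)
φ3=240.0°: virtual centre (-0.1186, -0.2054, -0.0919), radius l
subtract pairs → two planes through P
plane₁₂: -0.8359x+0.4842y+-0.0626z = 0.0004
det = 0.7275;  x = 0.0085+-0.1854z,  y = 0.0156+-0.1909z
into |P−O₁|² = l²: 1.0708z² + 0.0524z + -0.1291 = 0;  Δ = 0.5557;  z = -0.3725 or 0.3236 → z<0 root = -0.3725
x = 0.0776, y = 0.0867

(0.0776, 0.0867, -0.3725)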